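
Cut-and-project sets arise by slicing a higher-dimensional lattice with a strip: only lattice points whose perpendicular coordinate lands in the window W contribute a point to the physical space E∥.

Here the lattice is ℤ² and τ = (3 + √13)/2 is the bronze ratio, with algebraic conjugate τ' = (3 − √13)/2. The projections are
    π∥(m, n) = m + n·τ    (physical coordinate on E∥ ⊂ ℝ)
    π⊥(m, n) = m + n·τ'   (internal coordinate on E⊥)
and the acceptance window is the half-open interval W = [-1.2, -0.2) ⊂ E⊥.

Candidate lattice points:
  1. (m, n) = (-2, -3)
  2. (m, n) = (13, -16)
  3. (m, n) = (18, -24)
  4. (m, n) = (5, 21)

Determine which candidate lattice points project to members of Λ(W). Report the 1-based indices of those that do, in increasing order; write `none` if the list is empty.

Compute τ' = (3−√13)/2 = -0.302776, so π⊥(m,n) = m -0.302776·n.
candidate 1: (m,n)=(-2,-3) → π∥ = -2-3·τ ≈ -11.908327, π⊥ = -2-3·τ' ≈ -1.091673 ∈ [-1.2, -0.2) ⇒ IN Λ
candidate 2: (m,n)=(13,-16) → π∥ = 13-16·τ ≈ -39.844410, π⊥ = 13-16·τ' ≈ 17.844410 ∉ [-1.2, -0.2) ⇒ out
candidate 3: (m,n)=(18,-24) → π∥ = 18-24·τ ≈ -61.266615, π⊥ = 18-24·τ' ≈ 25.266615 ∉ [-1.2, -0.2) ⇒ out
candidate 4: (m,n)=(5,21) → π∥ = 5+21·τ ≈ 74.358288, π⊥ = 5+21·τ' ≈ -1.358288 ∉ [-1.2, -0.2) ⇒ out

1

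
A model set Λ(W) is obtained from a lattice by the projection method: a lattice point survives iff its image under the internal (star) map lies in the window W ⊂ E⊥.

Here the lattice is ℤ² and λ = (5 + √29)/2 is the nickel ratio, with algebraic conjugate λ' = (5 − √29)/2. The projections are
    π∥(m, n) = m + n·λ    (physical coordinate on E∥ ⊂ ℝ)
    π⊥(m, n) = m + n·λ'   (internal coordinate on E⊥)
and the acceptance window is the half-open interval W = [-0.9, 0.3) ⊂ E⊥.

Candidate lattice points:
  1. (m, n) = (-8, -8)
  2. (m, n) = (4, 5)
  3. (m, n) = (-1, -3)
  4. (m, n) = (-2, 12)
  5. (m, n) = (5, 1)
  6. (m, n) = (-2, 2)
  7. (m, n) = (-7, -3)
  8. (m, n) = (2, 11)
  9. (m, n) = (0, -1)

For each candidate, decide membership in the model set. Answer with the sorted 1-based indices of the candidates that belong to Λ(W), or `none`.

3, 8, 9

λ' = (5−√29)/2 ≈ -0.192582.
[1] lift (-8,-8): star map gives -6.459341; window check -0.9 ≤ -6.459341 < 0.3 is false → out
[2] lift (4,5): star map gives 3.037088; window check -0.9 ≤ 3.037088 < 0.3 is false → out
[3] lift (-1,-3): star map gives -0.422253; window check -0.9 ≤ -0.422253 < 0.3 is true → IN Λ
[4] lift (-2,12): star map gives -4.310989; window check -0.9 ≤ -4.310989 < 0.3 is false → out
[5] lift (5,1): star map gives 4.807418; window check -0.9 ≤ 4.807418 < 0.3 is false → out
[6] lift (-2,2): star map gives -2.385165; window check -0.9 ≤ -2.385165 < 0.3 is false → out
[7] lift (-7,-3): star map gives -6.422253; window check -0.9 ≤ -6.422253 < 0.3 is false → out
[8] lift (2,11): star map gives -0.118406; window check -0.9 ≤ -0.118406 < 0.3 is true → IN Λ
[9] lift (0,-1): star map gives 0.192582; window check -0.9 ≤ 0.192582 < 0.3 is true → IN Λ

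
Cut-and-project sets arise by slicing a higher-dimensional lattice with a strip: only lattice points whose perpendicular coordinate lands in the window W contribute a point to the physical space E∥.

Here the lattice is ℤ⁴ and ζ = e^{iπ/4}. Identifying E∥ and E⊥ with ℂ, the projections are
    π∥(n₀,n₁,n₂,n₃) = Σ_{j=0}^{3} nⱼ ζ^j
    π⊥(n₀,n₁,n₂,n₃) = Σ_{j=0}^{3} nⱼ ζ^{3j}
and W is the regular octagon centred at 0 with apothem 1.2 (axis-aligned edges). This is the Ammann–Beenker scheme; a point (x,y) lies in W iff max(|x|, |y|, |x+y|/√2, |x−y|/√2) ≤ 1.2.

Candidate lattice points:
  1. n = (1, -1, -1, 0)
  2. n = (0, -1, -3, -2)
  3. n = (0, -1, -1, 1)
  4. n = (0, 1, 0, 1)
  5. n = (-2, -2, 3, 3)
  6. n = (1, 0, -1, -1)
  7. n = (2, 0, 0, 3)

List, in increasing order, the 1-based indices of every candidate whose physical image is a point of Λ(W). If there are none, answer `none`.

2, 6

π⊥(n) = n₀ + n₁ζ³ + n₂ζ⁶ + n₃ζ⁹ where ζ = e^{iπ/4}.
candidate 1: n = (1, -1, -1, 0) → π⊥ ≈ (+1.707107, +0.292893); max(|x|,|y|,|x±y|/√2) = 1.707107 > 1.2 ⇒ ∉ W
candidate 2: n = (0, -1, -3, -2) → π⊥ ≈ (-0.707107, +0.878680); max(|x|,|y|,|x±y|/√2) = 1.121320 ≤ 1.2 ⇒ ∈ W
candidate 3: n = (0, -1, -1, 1) → π⊥ ≈ (+1.414214, +1.000000); max(|x|,|y|,|x±y|/√2) = 1.707107 > 1.2 ⇒ ∉ W
candidate 4: n = (0, 1, 0, 1) → π⊥ ≈ (+0.000000, +1.414214); max(|x|,|y|,|x±y|/√2) = 1.414214 > 1.2 ⇒ ∉ W
candidate 5: n = (-2, -2, 3, 3) → π⊥ ≈ (+1.535534, -2.292893); max(|x|,|y|,|x±y|/√2) = 2.707107 > 1.2 ⇒ ∉ W
candidate 6: n = (1, 0, -1, -1) → π⊥ ≈ (+0.292893, +0.292893); max(|x|,|y|,|x±y|/√2) = 0.414214 ≤ 1.2 ⇒ ∈ W
candidate 7: n = (2, 0, 0, 3) → π⊥ ≈ (+4.121320, +2.121320); max(|x|,|y|,|x±y|/√2) = 4.414214 > 1.2 ⇒ ∉ W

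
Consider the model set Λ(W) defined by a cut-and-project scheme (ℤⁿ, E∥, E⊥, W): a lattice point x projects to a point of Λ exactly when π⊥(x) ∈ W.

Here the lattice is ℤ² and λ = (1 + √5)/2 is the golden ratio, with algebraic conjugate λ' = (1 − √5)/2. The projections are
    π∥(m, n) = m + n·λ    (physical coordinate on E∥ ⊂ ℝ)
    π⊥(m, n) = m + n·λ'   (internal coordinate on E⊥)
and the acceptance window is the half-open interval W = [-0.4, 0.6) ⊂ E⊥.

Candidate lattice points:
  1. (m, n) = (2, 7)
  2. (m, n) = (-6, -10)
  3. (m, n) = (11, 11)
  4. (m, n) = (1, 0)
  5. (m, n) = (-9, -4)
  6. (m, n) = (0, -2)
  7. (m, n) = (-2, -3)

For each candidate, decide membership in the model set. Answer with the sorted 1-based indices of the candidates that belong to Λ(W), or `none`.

Numerically λ ≈ 1.6180 and λ' = −1/λ ≈ -0.6180.
[1] lift (2,7): star map gives -2.3262; window check -0.4 ≤ -2.3262 < 0.6 is false → out
[2] lift (-6,-10): star map gives 0.1803; window check -0.4 ≤ 0.1803 < 0.6 is true → IN Λ
[3] lift (11,11): star map gives 4.2016; window check -0.4 ≤ 4.2016 < 0.6 is false → out
[4] lift (1,0): star map gives 1.0000; window check -0.4 ≤ 1.0000 < 0.6 is false → out
[5] lift (-9,-4): star map gives -6.5279; window check -0.4 ≤ -6.5279 < 0.6 is false → out
[6] lift (0,-2): star map gives 1.2361; window check -0.4 ≤ 1.2361 < 0.6 is false → out
[7] lift (-2,-3): star map gives -0.1459; window check -0.4 ≤ -0.1459 < 0.6 is true → IN Λ

2, 7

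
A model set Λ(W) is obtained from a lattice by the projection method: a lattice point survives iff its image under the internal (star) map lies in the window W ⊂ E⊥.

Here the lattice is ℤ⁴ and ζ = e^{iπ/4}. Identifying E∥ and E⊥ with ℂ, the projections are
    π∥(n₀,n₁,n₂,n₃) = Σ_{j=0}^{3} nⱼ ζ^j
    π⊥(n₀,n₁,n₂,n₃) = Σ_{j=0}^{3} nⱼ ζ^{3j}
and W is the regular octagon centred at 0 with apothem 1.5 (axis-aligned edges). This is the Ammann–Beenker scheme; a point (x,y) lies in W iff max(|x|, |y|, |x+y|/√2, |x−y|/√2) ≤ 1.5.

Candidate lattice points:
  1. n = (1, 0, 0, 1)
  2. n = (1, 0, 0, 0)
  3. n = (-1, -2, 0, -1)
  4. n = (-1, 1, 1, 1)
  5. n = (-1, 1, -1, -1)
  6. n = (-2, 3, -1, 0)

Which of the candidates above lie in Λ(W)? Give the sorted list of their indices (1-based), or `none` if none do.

2, 4

With ζ = e^{iπ/4} the internal vectors are ζ^0,ζ^3,ζ^6,ζ^9.
#1 (1, 0, 0, 1): internal (1.7071, 0.7071); octagon support 1.7071 vs apothem 1.5 → ∉ W
#2 (1, 0, 0, 0): internal (1.0000, 0.0000); octagon support 1.0000 vs apothem 1.5 → ∈ W
#3 (-1, -2, 0, -1): internal (-0.2929, -2.1213); octagon support 2.1213 vs apothem 1.5 → ∉ W
#4 (-1, 1, 1, 1): internal (-1.0000, 0.4142); octagon support 1.0000 vs apothem 1.5 → ∈ W
#5 (-1, 1, -1, -1): internal (-2.4142, 1.0000); octagon support 2.4142 vs apothem 1.5 → ∉ W
#6 (-2, 3, -1, 0): internal (-4.1213, 3.1213); octagon support 5.1213 vs apothem 1.5 → ∉ W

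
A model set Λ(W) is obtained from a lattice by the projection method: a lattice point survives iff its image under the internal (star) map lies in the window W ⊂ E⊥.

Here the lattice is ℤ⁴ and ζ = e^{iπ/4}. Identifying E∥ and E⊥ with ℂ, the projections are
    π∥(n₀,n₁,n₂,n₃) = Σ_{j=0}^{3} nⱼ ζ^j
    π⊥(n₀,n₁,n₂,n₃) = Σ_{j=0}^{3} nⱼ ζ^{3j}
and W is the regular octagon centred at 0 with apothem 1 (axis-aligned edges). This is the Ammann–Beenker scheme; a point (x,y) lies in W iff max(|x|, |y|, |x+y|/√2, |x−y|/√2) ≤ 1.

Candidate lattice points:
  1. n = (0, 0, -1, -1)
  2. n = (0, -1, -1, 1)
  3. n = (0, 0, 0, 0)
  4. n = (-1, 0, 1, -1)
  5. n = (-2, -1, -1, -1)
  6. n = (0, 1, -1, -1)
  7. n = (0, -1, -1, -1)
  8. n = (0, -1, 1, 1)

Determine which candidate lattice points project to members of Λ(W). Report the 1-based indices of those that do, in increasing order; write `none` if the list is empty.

1, 3, 7

π⊥(n) = n₀ + n₁ζ³ + n₂ζ⁶ + n₃ζ⁹ where ζ = e^{iπ/4}.
candidate 1: n = (0, 0, -1, -1) → π⊥ ≈ (-0.7071, +0.2929); max(|x|,|y|,|x±y|/√2) = 0.7071 ≤ 1 ⇒ ∈ W
candidate 2: n = (0, -1, -1, 1) → π⊥ ≈ (+1.4142, +1.0000); max(|x|,|y|,|x±y|/√2) = 1.7071 > 1 ⇒ ∉ W
candidate 3: n = (0, 0, 0, 0) → π⊥ ≈ (+0.0000, +0.0000); max(|x|,|y|,|x±y|/√2) = 0.0000 ≤ 1 ⇒ ∈ W
candidate 4: n = (-1, 0, 1, -1) → π⊥ ≈ (-1.7071, -1.7071); max(|x|,|y|,|x±y|/√2) = 2.4142 > 1 ⇒ ∉ W
candidate 5: n = (-2, -1, -1, -1) → π⊥ ≈ (-2.0000, -0.4142); max(|x|,|y|,|x±y|/√2) = 2.0000 > 1 ⇒ ∉ W
candidate 6: n = (0, 1, -1, -1) → π⊥ ≈ (-1.4142, +1.0000); max(|x|,|y|,|x±y|/√2) = 1.7071 > 1 ⇒ ∉ W
candidate 7: n = (0, -1, -1, -1) → π⊥ ≈ (+0.0000, -0.4142); max(|x|,|y|,|x±y|/√2) = 0.4142 ≤ 1 ⇒ ∈ W
candidate 8: n = (0, -1, 1, 1) → π⊥ ≈ (+1.4142, -1.0000); max(|x|,|y|,|x±y|/√2) = 1.7071 > 1 ⇒ ∉ W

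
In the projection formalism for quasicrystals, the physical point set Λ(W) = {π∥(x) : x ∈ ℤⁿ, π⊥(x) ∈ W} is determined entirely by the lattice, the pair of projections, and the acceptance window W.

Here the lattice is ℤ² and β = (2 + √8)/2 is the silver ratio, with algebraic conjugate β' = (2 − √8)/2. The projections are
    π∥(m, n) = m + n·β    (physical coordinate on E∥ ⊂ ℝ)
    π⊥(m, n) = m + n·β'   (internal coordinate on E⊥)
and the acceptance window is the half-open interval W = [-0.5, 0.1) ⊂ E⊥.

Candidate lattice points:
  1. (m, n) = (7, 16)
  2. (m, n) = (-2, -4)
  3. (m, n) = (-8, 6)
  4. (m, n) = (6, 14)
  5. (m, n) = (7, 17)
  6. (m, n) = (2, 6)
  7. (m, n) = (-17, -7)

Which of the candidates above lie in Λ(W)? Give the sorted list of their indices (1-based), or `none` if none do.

2, 5, 6

Numerically β ≈ 2.4142 and β' = −1/β ≈ -0.4142.
#1 (7,16): internal coord 7 + (16)·β' = +0.3726; +0.3726 ∉ [-0.5, 0.1) → out
#2 (-2,-4): internal coord -2 + (-4)·β' = -0.3431; -0.3431 ∈ [-0.5, 0.1) → IN Λ
#3 (-8,6): internal coord -8 + (6)·β' = -10.4853; -10.4853 ∉ [-0.5, 0.1) → out
#4 (6,14): internal coord 6 + (14)·β' = +0.2010; +0.2010 ∉ [-0.5, 0.1) → out
#5 (7,17): internal coord 7 + (17)·β' = -0.0416; -0.0416 ∈ [-0.5, 0.1) → IN Λ
#6 (2,6): internal coord 2 + (6)·β' = -0.4853; -0.4853 ∈ [-0.5, 0.1) → IN Λ
#7 (-17,-7): internal coord -17 + (-7)·β' = -14.1005; -14.1005 ∉ [-0.5, 0.1) → out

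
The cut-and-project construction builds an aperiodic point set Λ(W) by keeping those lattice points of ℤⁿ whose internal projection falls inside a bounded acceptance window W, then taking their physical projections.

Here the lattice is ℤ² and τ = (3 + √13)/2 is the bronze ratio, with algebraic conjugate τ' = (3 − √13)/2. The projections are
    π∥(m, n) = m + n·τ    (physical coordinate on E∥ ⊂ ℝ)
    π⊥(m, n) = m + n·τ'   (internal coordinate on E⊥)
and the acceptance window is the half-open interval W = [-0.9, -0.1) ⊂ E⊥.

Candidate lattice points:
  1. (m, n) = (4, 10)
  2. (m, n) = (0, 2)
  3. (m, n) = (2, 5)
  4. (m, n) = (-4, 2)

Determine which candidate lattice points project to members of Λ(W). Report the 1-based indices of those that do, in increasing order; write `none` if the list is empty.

2

Compute τ' = (3−√13)/2 = -0.3028, so π⊥(m,n) = m -0.3028·n.
[1] lift (4,10): star map gives 0.9722; window check -0.9 ≤ 0.9722 < -0.1 is false → out
[2] lift (0,2): star map gives -0.6056; window check -0.9 ≤ -0.6056 < -0.1 is true → IN Λ
[3] lift (2,5): star map gives 0.4861; window check -0.9 ≤ 0.4861 < -0.1 is false → out
[4] lift (-4,2): star map gives -4.6056; window check -0.9 ≤ -4.6056 < -0.1 is false → out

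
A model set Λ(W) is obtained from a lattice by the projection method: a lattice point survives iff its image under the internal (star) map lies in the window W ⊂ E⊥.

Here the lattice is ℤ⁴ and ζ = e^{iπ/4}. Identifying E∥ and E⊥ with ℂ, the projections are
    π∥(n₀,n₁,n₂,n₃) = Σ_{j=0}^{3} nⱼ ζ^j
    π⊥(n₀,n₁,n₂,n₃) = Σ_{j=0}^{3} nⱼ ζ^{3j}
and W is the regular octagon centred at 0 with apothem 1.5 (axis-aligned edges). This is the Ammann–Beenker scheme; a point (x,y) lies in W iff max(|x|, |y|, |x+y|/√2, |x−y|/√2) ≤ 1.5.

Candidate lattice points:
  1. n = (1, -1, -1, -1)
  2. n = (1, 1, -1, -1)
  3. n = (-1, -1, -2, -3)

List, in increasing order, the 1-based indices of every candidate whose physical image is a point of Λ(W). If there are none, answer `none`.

1, 2

With ζ = e^{iπ/4} the internal vectors are ζ^0,ζ^3,ζ^6,ζ^9.
candidate 1: n = (1, -1, -1, -1) → π⊥ ≈ (+1.00000, -0.41421); max(|x|,|y|,|x±y|/√2) = 1.00000 ≤ 1.5 ⇒ ∈ W
candidate 2: n = (1, 1, -1, -1) → π⊥ ≈ (-0.41421, +1.00000); max(|x|,|y|,|x±y|/√2) = 1.00000 ≤ 1.5 ⇒ ∈ W
candidate 3: n = (-1, -1, -2, -3) → π⊥ ≈ (-2.41421, -0.82843); max(|x|,|y|,|x±y|/√2) = 2.41421 > 1.5 ⇒ ∉ W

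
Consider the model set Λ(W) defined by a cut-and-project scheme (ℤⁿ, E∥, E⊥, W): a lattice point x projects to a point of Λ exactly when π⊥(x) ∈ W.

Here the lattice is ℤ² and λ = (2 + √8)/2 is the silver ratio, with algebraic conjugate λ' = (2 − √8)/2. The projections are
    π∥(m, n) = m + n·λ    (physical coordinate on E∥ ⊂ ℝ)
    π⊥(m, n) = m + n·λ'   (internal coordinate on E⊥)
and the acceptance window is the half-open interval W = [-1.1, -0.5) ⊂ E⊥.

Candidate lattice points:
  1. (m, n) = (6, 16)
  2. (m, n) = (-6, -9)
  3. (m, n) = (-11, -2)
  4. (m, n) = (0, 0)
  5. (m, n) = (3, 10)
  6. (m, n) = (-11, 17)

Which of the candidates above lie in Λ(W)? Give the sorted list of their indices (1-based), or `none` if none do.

1

Numerically λ ≈ 2.414214 and λ' = −1/λ ≈ -0.414214.
candidate 1: (m,n)=(6,16) → π∥ = 6+16·λ ≈ 44.627417, π⊥ = 6+16·λ' ≈ -0.627417 ∈ [-1.1, -0.5) ⇒ IN Λ
candidate 2: (m,n)=(-6,-9) → π∥ = -6-9·λ ≈ -27.727922, π⊥ = -6-9·λ' ≈ -2.272078 ∉ [-1.1, -0.5) ⇒ out
candidate 3: (m,n)=(-11,-2) → π∥ = -11-2·λ ≈ -15.828427, π⊥ = -11-2·λ' ≈ -10.171573 ∉ [-1.1, -0.5) ⇒ out
candidate 4: (m,n)=(0,0) → π∥ = 0+0·λ ≈ 0.000000, π⊥ = 0+0·λ' ≈ 0.000000 ∉ [-1.1, -0.5) ⇒ out
candidate 5: (m,n)=(3,10) → π∥ = 3+10·λ ≈ 27.142136, π⊥ = 3+10·λ' ≈ -1.142136 ∉ [-1.1, -0.5) ⇒ out
candidate 6: (m,n)=(-11,17) → π∥ = -11+17·λ ≈ 30.041631, π⊥ = -11+17·λ' ≈ -18.041631 ∉ [-1.1, -0.5) ⇒ out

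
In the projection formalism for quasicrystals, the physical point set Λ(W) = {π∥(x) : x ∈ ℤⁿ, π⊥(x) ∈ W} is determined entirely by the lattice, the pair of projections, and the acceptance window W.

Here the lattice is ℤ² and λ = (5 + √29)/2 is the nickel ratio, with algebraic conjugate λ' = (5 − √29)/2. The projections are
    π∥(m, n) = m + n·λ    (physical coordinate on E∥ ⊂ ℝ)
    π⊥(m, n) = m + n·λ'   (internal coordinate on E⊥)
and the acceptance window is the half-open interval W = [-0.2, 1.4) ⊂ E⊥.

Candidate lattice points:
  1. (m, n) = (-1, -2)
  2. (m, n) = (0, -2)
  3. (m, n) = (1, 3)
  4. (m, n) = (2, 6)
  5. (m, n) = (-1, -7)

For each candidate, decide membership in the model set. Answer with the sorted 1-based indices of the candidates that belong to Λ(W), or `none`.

2, 3, 4, 5

Numerically λ ≈ 5.1926 and λ' = −1/λ ≈ -0.1926.
candidate 1: (m,n)=(-1,-2) → π∥ = -1-2·λ ≈ -11.3852, π⊥ = -1-2·λ' ≈ -0.6148 ∉ [-0.2, 1.4) ⇒ out
candidate 2: (m,n)=(0,-2) → π∥ = 0-2·λ ≈ -10.3852, π⊥ = 0-2·λ' ≈ 0.3852 ∈ [-0.2, 1.4) ⇒ IN Λ
candidate 3: (m,n)=(1,3) → π∥ = 1+3·λ ≈ 16.5777, π⊥ = 1+3·λ' ≈ 0.4223 ∈ [-0.2, 1.4) ⇒ IN Λ
candidate 4: (m,n)=(2,6) → π∥ = 2+6·λ ≈ 33.1555, π⊥ = 2+6·λ' ≈ 0.8445 ∈ [-0.2, 1.4) ⇒ IN Λ
candidate 5: (m,n)=(-1,-7) → π∥ = -1-7·λ ≈ -37.3481, π⊥ = -1-7·λ' ≈ 0.3481 ∈ [-0.2, 1.4) ⇒ IN Λ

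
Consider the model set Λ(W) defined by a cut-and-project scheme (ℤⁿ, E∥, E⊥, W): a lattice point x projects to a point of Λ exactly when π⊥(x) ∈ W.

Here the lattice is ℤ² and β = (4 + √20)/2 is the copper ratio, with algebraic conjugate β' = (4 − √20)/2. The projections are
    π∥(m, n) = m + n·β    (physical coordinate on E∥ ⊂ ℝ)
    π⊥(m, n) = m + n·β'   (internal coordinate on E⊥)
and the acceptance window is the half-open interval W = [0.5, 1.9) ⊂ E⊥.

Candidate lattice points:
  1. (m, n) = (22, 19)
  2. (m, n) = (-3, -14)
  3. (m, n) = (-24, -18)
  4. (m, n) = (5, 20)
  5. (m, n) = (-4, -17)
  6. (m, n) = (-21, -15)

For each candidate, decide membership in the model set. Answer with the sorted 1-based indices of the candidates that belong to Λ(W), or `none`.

Numerically β ≈ 4.2361 and β' = −1/β ≈ -0.2361.
candidate 1: (m,n)=(22,19) → π∥ = 22+19·β ≈ 102.4853, π⊥ = 22+19·β' ≈ 17.5147 ∉ [0.5, 1.9) ⇒ out
candidate 2: (m,n)=(-3,-14) → π∥ = -3-14·β ≈ -62.3050, π⊥ = -3-14·β' ≈ 0.3050 ∉ [0.5, 1.9) ⇒ out
candidate 3: (m,n)=(-24,-18) → π∥ = -24-18·β ≈ -100.2492, π⊥ = -24-18·β' ≈ -19.7508 ∉ [0.5, 1.9) ⇒ out
candidate 4: (m,n)=(5,20) → π∥ = 5+20·β ≈ 89.7214, π⊥ = 5+20·β' ≈ 0.2786 ∉ [0.5, 1.9) ⇒ out
candidate 5: (m,n)=(-4,-17) → π∥ = -4-17·β ≈ -76.0132, π⊥ = -4-17·β' ≈ 0.0132 ∉ [0.5, 1.9) ⇒ out
candidate 6: (m,n)=(-21,-15) → π∥ = -21-15·β ≈ -84.5410, π⊥ = -21-15·β' ≈ -17.4590 ∉ [0.5, 1.9) ⇒ out

none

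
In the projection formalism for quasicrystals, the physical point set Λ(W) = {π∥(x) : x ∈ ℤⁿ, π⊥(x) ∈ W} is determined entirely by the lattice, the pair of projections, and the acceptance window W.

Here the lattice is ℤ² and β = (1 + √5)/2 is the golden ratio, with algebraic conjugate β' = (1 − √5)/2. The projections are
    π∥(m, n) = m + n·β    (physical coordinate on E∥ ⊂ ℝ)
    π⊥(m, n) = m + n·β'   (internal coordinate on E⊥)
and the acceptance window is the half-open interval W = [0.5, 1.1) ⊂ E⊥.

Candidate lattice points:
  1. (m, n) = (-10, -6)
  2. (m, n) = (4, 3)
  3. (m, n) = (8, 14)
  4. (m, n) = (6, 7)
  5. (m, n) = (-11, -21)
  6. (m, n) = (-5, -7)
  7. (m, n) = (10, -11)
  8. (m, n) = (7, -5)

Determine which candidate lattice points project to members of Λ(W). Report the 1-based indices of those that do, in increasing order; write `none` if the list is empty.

Numerically β ≈ 1.61803 and β' = −1/β ≈ -0.61803.
#1 (-10,-6): internal coord -10 + (-6)·β' = -6.29180; -6.29180 ∉ [0.5, 1.1) → out
#2 (4,3): internal coord 4 + (3)·β' = +2.14590; +2.14590 ∉ [0.5, 1.1) → out
#3 (8,14): internal coord 8 + (14)·β' = -0.65248; -0.65248 ∉ [0.5, 1.1) → out
#4 (6,7): internal coord 6 + (7)·β' = +1.67376; +1.67376 ∉ [0.5, 1.1) → out
#5 (-11,-21): internal coord -11 + (-21)·β' = +1.97871; +1.97871 ∉ [0.5, 1.1) → out
#6 (-5,-7): internal coord -5 + (-7)·β' = -0.67376; -0.67376 ∉ [0.5, 1.1) → out
#7 (10,-11): internal coord 10 + (-11)·β' = +16.79837; +16.79837 ∉ [0.5, 1.1) → out
#8 (7,-5): internal coord 7 + (-5)·β' = +10.09017; +10.09017 ∉ [0.5, 1.1) → out

none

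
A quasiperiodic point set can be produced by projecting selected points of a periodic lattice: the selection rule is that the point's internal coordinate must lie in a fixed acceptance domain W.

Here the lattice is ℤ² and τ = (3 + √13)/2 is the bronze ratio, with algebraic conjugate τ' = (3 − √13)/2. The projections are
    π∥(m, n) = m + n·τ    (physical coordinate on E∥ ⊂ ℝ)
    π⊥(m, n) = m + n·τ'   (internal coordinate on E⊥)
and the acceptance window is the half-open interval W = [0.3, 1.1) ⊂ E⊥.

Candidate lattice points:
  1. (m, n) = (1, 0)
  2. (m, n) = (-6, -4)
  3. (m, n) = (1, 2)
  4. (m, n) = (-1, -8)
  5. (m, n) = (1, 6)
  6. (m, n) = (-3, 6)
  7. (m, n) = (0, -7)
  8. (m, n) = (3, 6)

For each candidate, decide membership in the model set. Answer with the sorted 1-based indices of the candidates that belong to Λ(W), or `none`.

Compute τ' = (3−√13)/2 = -0.30278, so π⊥(m,n) = m -0.30278·n.
#1 (1,0): internal coord 1 + (0)·τ' = +1.00000; +1.00000 ∈ [0.3, 1.1) → IN Λ
#2 (-6,-4): internal coord -6 + (-4)·τ' = -4.78890; -4.78890 ∉ [0.3, 1.1) → out
#3 (1,2): internal coord 1 + (2)·τ' = +0.39445; +0.39445 ∈ [0.3, 1.1) → IN Λ
#4 (-1,-8): internal coord -1 + (-8)·τ' = +1.42221; +1.42221 ∉ [0.3, 1.1) → out
#5 (1,6): internal coord 1 + (6)·τ' = -0.81665; -0.81665 ∉ [0.3, 1.1) → out
#6 (-3,6): internal coord -3 + (6)·τ' = -4.81665; -4.81665 ∉ [0.3, 1.1) → out
#7 (0,-7): internal coord 0 + (-7)·τ' = +2.11943; +2.11943 ∉ [0.3, 1.1) → out
#8 (3,6): internal coord 3 + (6)·τ' = +1.18335; +1.18335 ∉ [0.3, 1.1) → out

1, 3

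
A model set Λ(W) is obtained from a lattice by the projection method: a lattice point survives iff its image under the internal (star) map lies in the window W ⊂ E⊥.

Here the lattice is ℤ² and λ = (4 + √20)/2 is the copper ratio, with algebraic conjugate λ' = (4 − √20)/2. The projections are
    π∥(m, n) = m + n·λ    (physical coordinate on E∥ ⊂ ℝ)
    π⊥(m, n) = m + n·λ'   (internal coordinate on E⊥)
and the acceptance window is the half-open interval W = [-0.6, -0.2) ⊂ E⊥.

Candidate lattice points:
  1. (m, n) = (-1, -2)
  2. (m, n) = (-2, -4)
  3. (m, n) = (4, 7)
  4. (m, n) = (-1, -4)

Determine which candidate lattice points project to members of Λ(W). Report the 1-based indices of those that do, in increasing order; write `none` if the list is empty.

Compute λ' = (4−√20)/2 = -0.236068, so π⊥(m,n) = m -0.236068·n.
#1 (-1,-2): internal coord -1 + (-2)·λ' = -0.527864; -0.527864 ∈ [-0.6, -0.2) → IN Λ
#2 (-2,-4): internal coord -2 + (-4)·λ' = -1.055728; -1.055728 ∉ [-0.6, -0.2) → out
#3 (4,7): internal coord 4 + (7)·λ' = +2.347524; +2.347524 ∉ [-0.6, -0.2) → out
#4 (-1,-4): internal coord -1 + (-4)·λ' = -0.055728; -0.055728 ∉ [-0.6, -0.2) → out

1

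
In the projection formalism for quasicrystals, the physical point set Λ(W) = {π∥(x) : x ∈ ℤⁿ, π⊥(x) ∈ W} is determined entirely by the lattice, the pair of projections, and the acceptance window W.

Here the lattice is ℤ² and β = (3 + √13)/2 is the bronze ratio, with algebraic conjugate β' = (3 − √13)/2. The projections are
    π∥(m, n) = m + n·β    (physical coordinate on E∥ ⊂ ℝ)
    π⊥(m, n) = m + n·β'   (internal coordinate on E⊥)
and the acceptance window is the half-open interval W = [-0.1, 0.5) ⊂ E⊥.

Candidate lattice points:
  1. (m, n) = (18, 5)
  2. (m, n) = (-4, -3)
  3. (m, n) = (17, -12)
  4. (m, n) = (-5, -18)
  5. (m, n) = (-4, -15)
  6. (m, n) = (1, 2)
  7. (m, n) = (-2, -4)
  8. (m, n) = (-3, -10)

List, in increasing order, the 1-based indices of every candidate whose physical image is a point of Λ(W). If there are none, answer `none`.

Compute β' = (3−√13)/2 = -0.30278, so π⊥(m,n) = m -0.30278·n.
#1 (18,5): internal coord 18 + (5)·β' = +16.48612; +16.48612 ∉ [-0.1, 0.5) → out
#2 (-4,-3): internal coord -4 + (-3)·β' = -3.09167; -3.09167 ∉ [-0.1, 0.5) → out
#3 (17,-12): internal coord 17 + (-12)·β' = +20.63331; +20.63331 ∉ [-0.1, 0.5) → out
#4 (-5,-18): internal coord -5 + (-18)·β' = +0.44996; +0.44996 ∈ [-0.1, 0.5) → IN Λ
#5 (-4,-15): internal coord -4 + (-15)·β' = +0.54163; +0.54163 ∉ [-0.1, 0.5) → out
#6 (1,2): internal coord 1 + (2)·β' = +0.39445; +0.39445 ∈ [-0.1, 0.5) → IN Λ
#7 (-2,-4): internal coord -2 + (-4)·β' = -0.78890; -0.78890 ∉ [-0.1, 0.5) → out
#8 (-3,-10): internal coord -3 + (-10)·β' = +0.02776; +0.02776 ∈ [-0.1, 0.5) → IN Λ

4, 6, 8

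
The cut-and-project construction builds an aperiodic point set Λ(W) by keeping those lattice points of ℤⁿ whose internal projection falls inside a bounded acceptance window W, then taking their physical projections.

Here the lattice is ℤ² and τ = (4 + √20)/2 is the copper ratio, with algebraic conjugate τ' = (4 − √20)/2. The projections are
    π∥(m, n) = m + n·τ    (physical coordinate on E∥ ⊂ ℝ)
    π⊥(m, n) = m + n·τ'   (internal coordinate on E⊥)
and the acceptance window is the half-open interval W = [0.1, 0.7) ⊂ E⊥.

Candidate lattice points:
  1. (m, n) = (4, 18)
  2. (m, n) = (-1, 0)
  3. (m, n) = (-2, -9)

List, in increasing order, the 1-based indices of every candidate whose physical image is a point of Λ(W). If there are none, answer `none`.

Compute τ' = (4−√20)/2 = -0.23607, so π⊥(m,n) = m -0.23607·n.
candidate 1: (m,n)=(4,18) → π∥ = 4+18·τ ≈ 80.24922, π⊥ = 4+18·τ' ≈ -0.24922 ∉ [0.1, 0.7) ⇒ out
candidate 2: (m,n)=(-1,0) → π∥ = -1+0·τ ≈ -1.00000, π⊥ = -1+0·τ' ≈ -1.00000 ∉ [0.1, 0.7) ⇒ out
candidate 3: (m,n)=(-2,-9) → π∥ = -2-9·τ ≈ -40.12461, π⊥ = -2-9·τ' ≈ 0.12461 ∈ [0.1, 0.7) ⇒ IN Λ

3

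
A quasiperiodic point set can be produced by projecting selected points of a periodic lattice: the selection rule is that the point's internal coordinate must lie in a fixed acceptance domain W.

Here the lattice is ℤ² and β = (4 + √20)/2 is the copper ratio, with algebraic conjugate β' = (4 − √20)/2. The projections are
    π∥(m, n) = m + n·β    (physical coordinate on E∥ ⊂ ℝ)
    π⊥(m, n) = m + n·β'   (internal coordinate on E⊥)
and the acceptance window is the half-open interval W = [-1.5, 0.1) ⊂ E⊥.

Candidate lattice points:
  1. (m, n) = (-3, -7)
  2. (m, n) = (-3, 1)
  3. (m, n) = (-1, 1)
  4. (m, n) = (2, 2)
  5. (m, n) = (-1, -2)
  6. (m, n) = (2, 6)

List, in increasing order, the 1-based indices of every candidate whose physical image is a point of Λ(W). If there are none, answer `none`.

β' = (4−√20)/2 ≈ -0.23607.
#1 (-3,-7): internal coord -3 + (-7)·β' = -1.34752; -1.34752 ∈ [-1.5, 0.1) → IN Λ
#2 (-3,1): internal coord -3 + (1)·β' = -3.23607; -3.23607 ∉ [-1.5, 0.1) → out
#3 (-1,1): internal coord -1 + (1)·β' = -1.23607; -1.23607 ∈ [-1.5, 0.1) → IN Λ
#4 (2,2): internal coord 2 + (2)·β' = +1.52786; +1.52786 ∉ [-1.5, 0.1) → out
#5 (-1,-2): internal coord -1 + (-2)·β' = -0.52786; -0.52786 ∈ [-1.5, 0.1) → IN Λ
#6 (2,6): internal coord 2 + (6)·β' = +0.58359; +0.58359 ∉ [-1.5, 0.1) → out

1, 3, 5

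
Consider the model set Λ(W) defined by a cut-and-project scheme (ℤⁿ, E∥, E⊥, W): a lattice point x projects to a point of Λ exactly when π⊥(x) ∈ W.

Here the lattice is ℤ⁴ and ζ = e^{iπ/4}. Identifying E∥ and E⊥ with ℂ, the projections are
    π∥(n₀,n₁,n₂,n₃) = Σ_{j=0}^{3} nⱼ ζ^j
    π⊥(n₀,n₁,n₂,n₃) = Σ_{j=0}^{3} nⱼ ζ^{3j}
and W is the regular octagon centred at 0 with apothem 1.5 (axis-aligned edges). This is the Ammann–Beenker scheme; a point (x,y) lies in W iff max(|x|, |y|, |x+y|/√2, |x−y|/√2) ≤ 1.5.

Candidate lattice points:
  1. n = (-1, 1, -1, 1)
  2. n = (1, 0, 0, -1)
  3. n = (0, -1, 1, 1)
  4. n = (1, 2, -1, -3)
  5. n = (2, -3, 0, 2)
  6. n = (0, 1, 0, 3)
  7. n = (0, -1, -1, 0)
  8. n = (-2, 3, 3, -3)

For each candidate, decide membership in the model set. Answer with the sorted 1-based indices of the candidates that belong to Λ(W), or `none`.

Internal map: ζ^{3j} for j=0..3 gives (1,0), (−√2/2,√2/2), (0,−1), (√2/2,√2/2).
#1 (-1, 1, -1, 1): internal (-1.000000, 2.414214); octagon support 2.414214 vs apothem 1.5 → ∉ W
#2 (1, 0, 0, -1): internal (0.292893, -0.707107); octagon support 0.707107 vs apothem 1.5 → ∈ W
#3 (0, -1, 1, 1): internal (1.414214, -1.000000); octagon support 1.707107 vs apothem 1.5 → ∉ W
#4 (1, 2, -1, -3): internal (-2.535534, 0.292893); octagon support 2.535534 vs apothem 1.5 → ∉ W
#5 (2, -3, 0, 2): internal (5.535534, -0.707107); octagon support 5.535534 vs apothem 1.5 → ∉ W
#6 (0, 1, 0, 3): internal (1.414214, 2.828427); octagon support 3.000000 vs apothem 1.5 → ∉ W
#7 (0, -1, -1, 0): internal (0.707107, 0.292893); octagon support 0.707107 vs apothem 1.5 → ∈ W
#8 (-2, 3, 3, -3): internal (-6.242641, -3.000000); octagon support 6.535534 vs apothem 1.5 → ∉ W

2, 7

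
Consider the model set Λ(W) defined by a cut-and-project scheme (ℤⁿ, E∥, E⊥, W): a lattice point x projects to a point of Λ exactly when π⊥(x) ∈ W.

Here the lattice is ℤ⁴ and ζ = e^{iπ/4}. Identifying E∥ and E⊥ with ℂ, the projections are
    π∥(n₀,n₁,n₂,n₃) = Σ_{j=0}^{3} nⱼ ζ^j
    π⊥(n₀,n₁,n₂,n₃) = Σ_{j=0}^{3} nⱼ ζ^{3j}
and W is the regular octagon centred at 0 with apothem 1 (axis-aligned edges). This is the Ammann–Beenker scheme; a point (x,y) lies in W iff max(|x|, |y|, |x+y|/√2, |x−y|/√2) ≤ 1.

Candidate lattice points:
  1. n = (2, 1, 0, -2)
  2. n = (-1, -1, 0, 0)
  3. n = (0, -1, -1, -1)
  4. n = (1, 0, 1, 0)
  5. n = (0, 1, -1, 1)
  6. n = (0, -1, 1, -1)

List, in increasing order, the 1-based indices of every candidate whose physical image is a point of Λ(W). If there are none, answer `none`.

1, 2, 3

π⊥(n) = n₀ + n₁ζ³ + n₂ζ⁶ + n₃ζ⁹ where ζ = e^{iπ/4}.
candidate 1: n = (2, 1, 0, -2) → π⊥ ≈ (-0.1213, -0.7071); max(|x|,|y|,|x±y|/√2) = 0.7071 ≤ 1 ⇒ ∈ W
candidate 2: n = (-1, -1, 0, 0) → π⊥ ≈ (-0.2929, -0.7071); max(|x|,|y|,|x±y|/√2) = 0.7071 ≤ 1 ⇒ ∈ W
candidate 3: n = (0, -1, -1, -1) → π⊥ ≈ (+0.0000, -0.4142); max(|x|,|y|,|x±y|/√2) = 0.4142 ≤ 1 ⇒ ∈ W
candidate 4: n = (1, 0, 1, 0) → π⊥ ≈ (+1.0000, -1.0000); max(|x|,|y|,|x±y|/√2) = 1.4142 > 1 ⇒ ∉ W
candidate 5: n = (0, 1, -1, 1) → π⊥ ≈ (+0.0000, +2.4142); max(|x|,|y|,|x±y|/√2) = 2.4142 > 1 ⇒ ∉ W
candidate 6: n = (0, -1, 1, -1) → π⊥ ≈ (+0.0000, -2.4142); max(|x|,|y|,|x±y|/√2) = 2.4142 > 1 ⇒ ∉ W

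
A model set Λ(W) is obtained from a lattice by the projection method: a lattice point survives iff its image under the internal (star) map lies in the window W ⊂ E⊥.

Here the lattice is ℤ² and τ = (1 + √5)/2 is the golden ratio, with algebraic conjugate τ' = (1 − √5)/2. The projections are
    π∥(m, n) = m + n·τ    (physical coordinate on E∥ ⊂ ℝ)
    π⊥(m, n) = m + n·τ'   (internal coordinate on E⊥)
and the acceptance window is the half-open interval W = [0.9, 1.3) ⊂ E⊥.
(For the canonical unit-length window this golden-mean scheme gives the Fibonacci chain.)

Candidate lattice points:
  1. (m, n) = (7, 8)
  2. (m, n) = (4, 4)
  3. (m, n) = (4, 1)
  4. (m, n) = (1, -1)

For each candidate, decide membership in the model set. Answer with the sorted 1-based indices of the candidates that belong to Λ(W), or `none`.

none

Numerically τ ≈ 1.6180 and τ' = −1/τ ≈ -0.6180.
[1] lift (7,8): star map gives 2.0557; window check 0.9 ≤ 2.0557 < 1.3 is false → out
[2] lift (4,4): star map gives 1.5279; window check 0.9 ≤ 1.5279 < 1.3 is false → out
[3] lift (4,1): star map gives 3.3820; window check 0.9 ≤ 3.3820 < 1.3 is false → out
[4] lift (1,-1): star map gives 1.6180; window check 0.9 ≤ 1.6180 < 1.3 is false → out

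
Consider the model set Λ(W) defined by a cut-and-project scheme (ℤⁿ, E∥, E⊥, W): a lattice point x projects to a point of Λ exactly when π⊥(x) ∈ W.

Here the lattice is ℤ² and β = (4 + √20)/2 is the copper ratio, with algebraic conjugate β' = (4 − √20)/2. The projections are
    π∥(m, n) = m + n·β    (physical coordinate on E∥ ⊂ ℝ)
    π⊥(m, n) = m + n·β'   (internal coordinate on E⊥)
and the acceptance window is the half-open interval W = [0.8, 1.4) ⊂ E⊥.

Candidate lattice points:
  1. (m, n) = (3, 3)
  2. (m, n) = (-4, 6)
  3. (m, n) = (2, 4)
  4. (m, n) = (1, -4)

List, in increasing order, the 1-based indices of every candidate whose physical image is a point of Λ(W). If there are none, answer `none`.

Compute β' = (4−√20)/2 = -0.23607, so π⊥(m,n) = m -0.23607·n.
candidate 1: (m,n)=(3,3) → π∥ = 3+3·β ≈ 15.70820, π⊥ = 3+3·β' ≈ 2.29180 ∉ [0.8, 1.4) ⇒ out
candidate 2: (m,n)=(-4,6) → π∥ = -4+6·β ≈ 21.41641, π⊥ = -4+6·β' ≈ -5.41641 ∉ [0.8, 1.4) ⇒ out
candidate 3: (m,n)=(2,4) → π∥ = 2+4·β ≈ 18.94427, π⊥ = 2+4·β' ≈ 1.05573 ∈ [0.8, 1.4) ⇒ IN Λ
candidate 4: (m,n)=(1,-4) → π∥ = 1-4·β ≈ -15.94427, π⊥ = 1-4·β' ≈ 1.94427 ∉ [0.8, 1.4) ⇒ out

3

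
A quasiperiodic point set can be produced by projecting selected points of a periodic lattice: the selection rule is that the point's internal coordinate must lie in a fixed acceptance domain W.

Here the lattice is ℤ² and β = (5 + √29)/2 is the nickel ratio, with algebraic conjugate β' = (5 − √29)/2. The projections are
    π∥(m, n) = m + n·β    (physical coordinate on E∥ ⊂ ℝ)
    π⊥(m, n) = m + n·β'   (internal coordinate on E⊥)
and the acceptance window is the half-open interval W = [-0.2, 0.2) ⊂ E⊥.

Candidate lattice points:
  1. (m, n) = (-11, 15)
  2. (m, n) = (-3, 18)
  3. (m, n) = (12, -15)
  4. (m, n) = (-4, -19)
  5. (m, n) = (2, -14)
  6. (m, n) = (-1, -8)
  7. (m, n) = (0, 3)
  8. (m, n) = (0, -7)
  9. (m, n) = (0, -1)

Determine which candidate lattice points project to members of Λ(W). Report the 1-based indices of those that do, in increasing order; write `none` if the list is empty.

Compute β' = (5−√29)/2 = -0.192582, so π⊥(m,n) = m -0.192582·n.
[1] lift (-11,15): star map gives -13.888736; window check -0.2 ≤ -13.888736 < 0.2 is false → out
[2] lift (-3,18): star map gives -6.466483; window check -0.2 ≤ -6.466483 < 0.2 is false → out
[3] lift (12,-15): star map gives 14.888736; window check -0.2 ≤ 14.888736 < 0.2 is false → out
[4] lift (-4,-19): star map gives -0.340934; window check -0.2 ≤ -0.340934 < 0.2 is false → out
[5] lift (2,-14): star map gives 4.696154; window check -0.2 ≤ 4.696154 < 0.2 is false → out
[6] lift (-1,-8): star map gives 0.540659; window check -0.2 ≤ 0.540659 < 0.2 is false → out
[7] lift (0,3): star map gives -0.577747; window check -0.2 ≤ -0.577747 < 0.2 is false → out
[8] lift (0,-7): star map gives 1.348077; window check -0.2 ≤ 1.348077 < 0.2 is false → out
[9] lift (0,-1): star map gives 0.192582; window check -0.2 ≤ 0.192582 < 0.2 is true → IN Λ

9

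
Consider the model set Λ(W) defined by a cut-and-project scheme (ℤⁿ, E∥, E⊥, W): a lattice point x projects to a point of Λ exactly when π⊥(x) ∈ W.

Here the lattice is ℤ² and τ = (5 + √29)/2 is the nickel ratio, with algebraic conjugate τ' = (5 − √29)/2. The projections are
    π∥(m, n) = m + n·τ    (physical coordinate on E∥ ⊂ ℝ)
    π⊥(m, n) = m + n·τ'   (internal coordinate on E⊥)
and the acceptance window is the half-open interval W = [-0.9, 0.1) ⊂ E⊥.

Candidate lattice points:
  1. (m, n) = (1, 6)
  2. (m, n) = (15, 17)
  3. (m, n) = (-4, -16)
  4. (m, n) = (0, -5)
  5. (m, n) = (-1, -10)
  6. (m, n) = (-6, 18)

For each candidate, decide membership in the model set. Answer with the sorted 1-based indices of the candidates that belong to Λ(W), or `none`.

1

Compute τ' = (5−√29)/2 = -0.19258, so π⊥(m,n) = m -0.19258·n.
candidate 1: (m,n)=(1,6) → π∥ = 1+6·τ ≈ 32.15549, π⊥ = 1+6·τ' ≈ -0.15549 ∈ [-0.9, 0.1) ⇒ IN Λ
candidate 2: (m,n)=(15,17) → π∥ = 15+17·τ ≈ 103.27390, π⊥ = 15+17·τ' ≈ 11.72610 ∉ [-0.9, 0.1) ⇒ out
candidate 3: (m,n)=(-4,-16) → π∥ = -4-16·τ ≈ -87.08132, π⊥ = -4-16·τ' ≈ -0.91868 ∉ [-0.9, 0.1) ⇒ out
candidate 4: (m,n)=(0,-5) → π∥ = 0-5·τ ≈ -25.96291, π⊥ = 0-5·τ' ≈ 0.96291 ∉ [-0.9, 0.1) ⇒ out
candidate 5: (m,n)=(-1,-10) → π∥ = -1-10·τ ≈ -52.92582, π⊥ = -1-10·τ' ≈ 0.92582 ∉ [-0.9, 0.1) ⇒ out
candidate 6: (m,n)=(-6,18) → π∥ = -6+18·τ ≈ 87.46648, π⊥ = -6+18·τ' ≈ -9.46648 ∉ [-0.9, 0.1) ⇒ out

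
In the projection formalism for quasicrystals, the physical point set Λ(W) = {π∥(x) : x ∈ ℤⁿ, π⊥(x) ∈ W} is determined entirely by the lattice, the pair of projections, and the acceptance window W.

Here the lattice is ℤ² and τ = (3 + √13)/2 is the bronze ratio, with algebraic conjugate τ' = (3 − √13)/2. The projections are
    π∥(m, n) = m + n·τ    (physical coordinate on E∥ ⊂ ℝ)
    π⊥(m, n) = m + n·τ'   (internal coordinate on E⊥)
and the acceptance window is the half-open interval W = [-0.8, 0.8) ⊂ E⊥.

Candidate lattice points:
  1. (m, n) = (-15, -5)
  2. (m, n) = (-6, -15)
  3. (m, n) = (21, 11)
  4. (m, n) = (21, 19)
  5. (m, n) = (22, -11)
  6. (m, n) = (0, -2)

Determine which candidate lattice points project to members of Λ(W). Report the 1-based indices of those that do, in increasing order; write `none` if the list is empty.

τ' = (3−√13)/2 ≈ -0.30278.
[1] lift (-15,-5): star map gives -13.48612; window check -0.8 ≤ -13.48612 < 0.8 is false → out
[2] lift (-6,-15): star map gives -1.45837; window check -0.8 ≤ -1.45837 < 0.8 is false → out
[3] lift (21,11): star map gives 17.66947; window check -0.8 ≤ 17.66947 < 0.8 is false → out
[4] lift (21,19): star map gives 15.24726; window check -0.8 ≤ 15.24726 < 0.8 is false → out
[5] lift (22,-11): star map gives 25.33053; window check -0.8 ≤ 25.33053 < 0.8 is false → out
[6] lift (0,-2): star map gives 0.60555; window check -0.8 ≤ 0.60555 < 0.8 is true → IN Λ

6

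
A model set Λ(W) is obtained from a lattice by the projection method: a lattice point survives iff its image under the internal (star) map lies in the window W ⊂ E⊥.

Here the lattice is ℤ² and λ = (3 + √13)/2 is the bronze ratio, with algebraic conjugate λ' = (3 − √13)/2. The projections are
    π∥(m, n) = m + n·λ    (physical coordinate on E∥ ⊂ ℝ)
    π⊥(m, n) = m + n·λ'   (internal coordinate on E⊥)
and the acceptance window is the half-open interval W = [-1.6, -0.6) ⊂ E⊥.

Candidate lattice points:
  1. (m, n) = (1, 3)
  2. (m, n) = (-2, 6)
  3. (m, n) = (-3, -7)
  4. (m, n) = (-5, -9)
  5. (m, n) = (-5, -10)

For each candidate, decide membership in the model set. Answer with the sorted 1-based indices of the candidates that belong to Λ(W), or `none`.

Numerically λ ≈ 3.30278 and λ' = −1/λ ≈ -0.30278.
candidate 1: (m,n)=(1,3) → π∥ = 1+3·λ ≈ 10.90833, π⊥ = 1+3·λ' ≈ 0.09167 ∉ [-1.6, -0.6) ⇒ out
candidate 2: (m,n)=(-2,6) → π∥ = -2+6·λ ≈ 17.81665, π⊥ = -2+6·λ' ≈ -3.81665 ∉ [-1.6, -0.6) ⇒ out
candidate 3: (m,n)=(-3,-7) → π∥ = -3-7·λ ≈ -26.11943, π⊥ = -3-7·λ' ≈ -0.88057 ∈ [-1.6, -0.6) ⇒ IN Λ
candidate 4: (m,n)=(-5,-9) → π∥ = -5-9·λ ≈ -34.72498, π⊥ = -5-9·λ' ≈ -2.27502 ∉ [-1.6, -0.6) ⇒ out
candidate 5: (m,n)=(-5,-10) → π∥ = -5-10·λ ≈ -38.02776, π⊥ = -5-10·λ' ≈ -1.97224 ∉ [-1.6, -0.6) ⇒ out

3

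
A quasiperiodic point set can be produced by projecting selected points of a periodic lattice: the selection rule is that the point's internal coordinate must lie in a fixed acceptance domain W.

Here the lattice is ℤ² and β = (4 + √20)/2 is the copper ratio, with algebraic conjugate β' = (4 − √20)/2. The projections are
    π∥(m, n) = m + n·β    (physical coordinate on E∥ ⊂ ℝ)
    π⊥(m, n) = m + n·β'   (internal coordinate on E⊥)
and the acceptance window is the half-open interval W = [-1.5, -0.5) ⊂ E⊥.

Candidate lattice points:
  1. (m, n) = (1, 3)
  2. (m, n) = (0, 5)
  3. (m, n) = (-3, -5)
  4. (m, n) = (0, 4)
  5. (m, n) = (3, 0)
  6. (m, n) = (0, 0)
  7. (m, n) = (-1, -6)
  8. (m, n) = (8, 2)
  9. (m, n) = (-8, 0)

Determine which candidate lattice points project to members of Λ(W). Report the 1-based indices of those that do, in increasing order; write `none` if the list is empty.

2, 4

β' = (4−√20)/2 ≈ -0.23607.
candidate 1: (m,n)=(1,3) → π∥ = 1+3·β ≈ 13.70820, π⊥ = 1+3·β' ≈ 0.29180 ∉ [-1.5, -0.5) ⇒ out
candidate 2: (m,n)=(0,5) → π∥ = 0+5·β ≈ 21.18034, π⊥ = 0+5·β' ≈ -1.18034 ∈ [-1.5, -0.5) ⇒ IN Λ
candidate 3: (m,n)=(-3,-5) → π∥ = -3-5·β ≈ -24.18034, π⊥ = -3-5·β' ≈ -1.81966 ∉ [-1.5, -0.5) ⇒ out
candidate 4: (m,n)=(0,4) → π∥ = 0+4·β ≈ 16.94427, π⊥ = 0+4·β' ≈ -0.94427 ∈ [-1.5, -0.5) ⇒ IN Λ
candidate 5: (m,n)=(3,0) → π∥ = 3+0·β ≈ 3.00000, π⊥ = 3+0·β' ≈ 3.00000 ∉ [-1.5, -0.5) ⇒ out
candidate 6: (m,n)=(0,0) → π∥ = 0+0·β ≈ 0.00000, π⊥ = 0+0·β' ≈ 0.00000 ∉ [-1.5, -0.5) ⇒ out
candidate 7: (m,n)=(-1,-6) → π∥ = -1-6·β ≈ -26.41641, π⊥ = -1-6·β' ≈ 0.41641 ∉ [-1.5, -0.5) ⇒ out
candidate 8: (m,n)=(8,2) → π∥ = 8+2·β ≈ 16.47214, π⊥ = 8+2·β' ≈ 7.52786 ∉ [-1.5, -0.5) ⇒ out
candidate 9: (m,n)=(-8,0) → π∥ = -8+0·β ≈ -8.00000, π⊥ = -8+0·β' ≈ -8.00000 ∉ [-1.5, -0.5) ⇒ out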